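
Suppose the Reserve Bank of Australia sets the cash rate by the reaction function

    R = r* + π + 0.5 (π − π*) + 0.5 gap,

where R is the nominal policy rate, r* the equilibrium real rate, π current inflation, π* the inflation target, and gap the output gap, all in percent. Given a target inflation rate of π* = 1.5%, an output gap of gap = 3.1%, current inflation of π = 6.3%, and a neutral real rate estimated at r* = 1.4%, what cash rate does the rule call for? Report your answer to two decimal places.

R = 1.4 + 6.3 + 0.5 × (6.3 − 1.5) + 0.5 × 3.1
   = 1.4 + 6.3 + 2.4 + 1.55 = 11.65

11.65%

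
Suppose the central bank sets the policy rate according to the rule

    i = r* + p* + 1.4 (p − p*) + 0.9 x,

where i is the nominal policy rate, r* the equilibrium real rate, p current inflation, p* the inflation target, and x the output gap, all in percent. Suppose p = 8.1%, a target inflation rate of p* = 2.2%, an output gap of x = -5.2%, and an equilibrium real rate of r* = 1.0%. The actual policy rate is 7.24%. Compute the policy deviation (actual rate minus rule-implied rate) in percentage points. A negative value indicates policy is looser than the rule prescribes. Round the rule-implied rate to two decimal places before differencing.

0.46 pp

i = 1.0 + 2.2 + 1.4 × (8.1 − 2.2) + 0.9 × (-5.2)
   = 1.0 + 2.2 + 8.26 − 4.68 = 6.78
Deviation = 7.24 − 6.78 = 0.46 pp.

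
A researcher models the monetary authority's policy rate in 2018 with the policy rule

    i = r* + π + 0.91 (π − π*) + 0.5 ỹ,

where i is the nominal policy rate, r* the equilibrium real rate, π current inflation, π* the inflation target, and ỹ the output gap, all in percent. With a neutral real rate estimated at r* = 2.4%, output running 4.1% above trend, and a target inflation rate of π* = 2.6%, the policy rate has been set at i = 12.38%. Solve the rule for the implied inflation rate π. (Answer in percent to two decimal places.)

5.39%

Output 4.1% above potential → ỹ = 4.1.
Collecting π: i = r* + (1 + 0.91) π − 0.91 π* + 0.5 ỹ
1.91 π = 12.38 − 2.4 + 0.91 × 2.6 − 0.5 × 4.1 = 10.296
π = 10.296 / 1.91 = 5.39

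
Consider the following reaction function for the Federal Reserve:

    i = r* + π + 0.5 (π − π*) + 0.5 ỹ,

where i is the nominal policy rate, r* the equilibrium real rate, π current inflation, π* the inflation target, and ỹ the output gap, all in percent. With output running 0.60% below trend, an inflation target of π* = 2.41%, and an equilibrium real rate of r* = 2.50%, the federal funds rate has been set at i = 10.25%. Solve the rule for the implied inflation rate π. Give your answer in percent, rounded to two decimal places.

Output 0.60% below potential → ỹ = -0.60.
Collecting π: i = r* + (1 + 0.5) π − 0.5 π* + 0.5 ỹ
1.5 π = 10.25 − 2.50 + 0.5 × 2.41 − 0.5 × (-0.60) = 9.255
π = 9.255 / 1.5 = 6.17

6.17%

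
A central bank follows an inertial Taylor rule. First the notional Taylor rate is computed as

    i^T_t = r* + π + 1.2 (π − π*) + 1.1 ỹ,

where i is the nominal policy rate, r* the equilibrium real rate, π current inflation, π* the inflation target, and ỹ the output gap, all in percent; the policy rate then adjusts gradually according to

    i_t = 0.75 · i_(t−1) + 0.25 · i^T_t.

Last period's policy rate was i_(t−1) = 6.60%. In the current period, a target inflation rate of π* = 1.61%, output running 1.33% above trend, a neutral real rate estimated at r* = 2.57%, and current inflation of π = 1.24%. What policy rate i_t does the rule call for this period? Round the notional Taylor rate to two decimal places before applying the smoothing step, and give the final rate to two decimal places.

6.16%

Output 1.33% above potential → ỹ = 1.33.
i^T_t = 2.57 + 1.24 + 1.2 × (1.24 − 1.61) + 1.1 × 1.33
   = 2.57 + 1.24 − 0.444 + 1.463 = 4.83
i_t = 0.75 × 6.60 + 0.25 × 4.83 = 4.95 + 1.2075 = 6.16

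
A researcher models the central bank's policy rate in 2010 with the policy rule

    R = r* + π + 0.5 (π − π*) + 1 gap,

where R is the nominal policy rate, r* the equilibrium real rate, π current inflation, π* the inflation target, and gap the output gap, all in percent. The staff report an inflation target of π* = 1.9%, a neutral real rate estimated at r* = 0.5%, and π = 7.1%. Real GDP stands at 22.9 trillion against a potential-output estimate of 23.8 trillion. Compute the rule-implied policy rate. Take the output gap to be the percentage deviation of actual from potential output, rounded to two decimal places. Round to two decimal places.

6.42%

Output gap = 100 × (22.9 − 23.8) / 23.8 = -3.78%.
R = 0.50 + 7.10 + 0.5 × (7.10 − 1.90) + 1 × (-3.78)
   = 0.50 + 7.1 + 2.6 − 3.78 = 6.42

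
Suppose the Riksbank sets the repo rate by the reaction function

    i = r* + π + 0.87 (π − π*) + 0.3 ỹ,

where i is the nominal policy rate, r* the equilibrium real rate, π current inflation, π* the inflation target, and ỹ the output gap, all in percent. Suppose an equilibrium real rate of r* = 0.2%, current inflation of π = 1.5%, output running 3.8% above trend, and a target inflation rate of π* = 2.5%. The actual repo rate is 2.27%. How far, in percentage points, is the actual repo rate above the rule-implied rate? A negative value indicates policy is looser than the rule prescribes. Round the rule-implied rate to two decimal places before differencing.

0.30 pp

Output 3.8% above potential → ỹ = 3.8.
i = 0.2 + 1.5 + 0.87 × (1.5 − 2.5) + 0.3 × 3.8
   = 0.2 + 1.5 − 0.87 + 1.14 = 1.97
Deviation = 2.27 − 1.97 = 0.30 pp.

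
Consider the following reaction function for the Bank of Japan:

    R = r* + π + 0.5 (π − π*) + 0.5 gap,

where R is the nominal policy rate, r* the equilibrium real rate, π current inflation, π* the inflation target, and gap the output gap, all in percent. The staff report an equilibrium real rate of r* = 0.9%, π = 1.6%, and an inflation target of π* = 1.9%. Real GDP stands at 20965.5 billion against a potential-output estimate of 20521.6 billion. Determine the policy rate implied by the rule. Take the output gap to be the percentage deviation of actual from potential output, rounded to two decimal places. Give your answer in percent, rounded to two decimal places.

3.43%

Output gap = 100 × (20965.5 − 20521.6) / 20521.6 = 2.16%.
R = 0.90 + 1.60 + 0.5 × (1.60 − 1.90) + 0.5 × 2.16
   = 0.90 + 1.6 − 0.15 + 1.08 = 3.43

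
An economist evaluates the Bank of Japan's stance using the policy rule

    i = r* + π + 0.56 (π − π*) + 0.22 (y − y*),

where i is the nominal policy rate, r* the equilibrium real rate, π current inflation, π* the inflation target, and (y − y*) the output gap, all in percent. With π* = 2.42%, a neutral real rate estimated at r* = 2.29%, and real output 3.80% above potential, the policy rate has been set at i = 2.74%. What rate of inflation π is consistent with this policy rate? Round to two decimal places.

Output 3.80% above potential → (y − y*) = 3.80.
Collecting π: i = r* + (1 + 0.56) π − 0.56 π* + 0.22 (y − y*)
1.56 π = 2.74 − 2.29 + 0.56 × 2.42 − 0.22 × 3.80 = 0.9692
π = 0.9692 / 1.56 = 0.62

0.62%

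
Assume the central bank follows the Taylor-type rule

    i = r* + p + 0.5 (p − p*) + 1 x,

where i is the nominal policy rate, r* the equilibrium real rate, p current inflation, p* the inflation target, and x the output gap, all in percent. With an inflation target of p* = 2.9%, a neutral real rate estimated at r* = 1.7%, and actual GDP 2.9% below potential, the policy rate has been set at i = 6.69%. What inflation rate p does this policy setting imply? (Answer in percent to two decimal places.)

6.23%

Output 2.9% below potential → x = -2.9.
Collecting p: i = r* + (1 + 0.5) p − 0.5 p* + 1 x
1.5 p = 6.69 − 1.7 + 0.5 × 2.9 − 1 × (-2.9) = 9.34
p = 9.34 / 1.5 = 6.23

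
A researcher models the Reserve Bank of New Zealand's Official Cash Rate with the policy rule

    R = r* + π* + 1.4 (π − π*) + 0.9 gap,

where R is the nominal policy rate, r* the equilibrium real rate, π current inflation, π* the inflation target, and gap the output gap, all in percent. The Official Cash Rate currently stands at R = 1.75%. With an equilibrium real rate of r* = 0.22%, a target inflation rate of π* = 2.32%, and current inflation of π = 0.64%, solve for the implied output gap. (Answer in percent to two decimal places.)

0.9 gap = 1.75 − 0.22 − 2.32 − 1.4 × (0.64 − 2.32) = 1.562
gap = 1.562 / 0.9 = 1.74

1.74%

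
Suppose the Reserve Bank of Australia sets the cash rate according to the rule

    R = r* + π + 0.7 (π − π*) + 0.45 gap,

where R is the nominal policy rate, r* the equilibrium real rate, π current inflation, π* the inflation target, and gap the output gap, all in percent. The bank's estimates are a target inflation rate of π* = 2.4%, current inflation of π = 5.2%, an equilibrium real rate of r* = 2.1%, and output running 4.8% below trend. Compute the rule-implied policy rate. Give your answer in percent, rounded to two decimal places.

7.10%

Output 4.8% below potential → gap = -4.8.
R = 2.1 + 5.2 + 0.7 × (5.2 − 2.4) + 0.45 × (-4.8)
   = 2.1 + 5.2 + 1.96 − 2.16 = 7.10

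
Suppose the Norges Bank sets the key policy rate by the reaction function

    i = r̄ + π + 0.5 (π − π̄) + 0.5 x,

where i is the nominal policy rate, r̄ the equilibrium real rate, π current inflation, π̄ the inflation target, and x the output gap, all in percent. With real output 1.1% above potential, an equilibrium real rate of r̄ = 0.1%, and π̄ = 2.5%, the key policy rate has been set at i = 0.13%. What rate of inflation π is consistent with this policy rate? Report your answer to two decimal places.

Output 1.1% above potential → x = 1.1.
Collecting π: i = r̄ + (1 + 0.5) π − 0.5 π̄ + 0.5 x
1.5 π = 0.13 − 0.1 + 0.5 × 2.5 − 0.5 × 1.1 = 0.73
π = 0.73 / 1.5 = 0.49

0.49%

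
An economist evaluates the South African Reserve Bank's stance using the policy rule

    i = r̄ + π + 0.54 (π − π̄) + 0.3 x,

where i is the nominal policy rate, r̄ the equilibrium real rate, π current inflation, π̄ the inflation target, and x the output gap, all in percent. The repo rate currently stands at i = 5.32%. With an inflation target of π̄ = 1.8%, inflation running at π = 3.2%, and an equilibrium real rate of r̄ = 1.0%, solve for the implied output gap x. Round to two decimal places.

0.3 x = 5.32 − 1.0 − 3.2 − 0.54 × (3.2 − 1.8) = 0.364
x = 0.364 / 0.3 = 1.21

1.21%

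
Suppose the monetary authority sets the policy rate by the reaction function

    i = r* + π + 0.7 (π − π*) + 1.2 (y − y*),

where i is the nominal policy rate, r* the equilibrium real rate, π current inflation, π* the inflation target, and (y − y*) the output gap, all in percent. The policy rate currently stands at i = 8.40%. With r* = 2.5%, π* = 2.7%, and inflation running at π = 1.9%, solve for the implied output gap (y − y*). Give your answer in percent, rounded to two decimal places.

1.2 (y − y*) = 8.40 − 2.5 − 1.9 − 0.7 × (1.9 − 2.7) = 4.56
(y − y*) = 4.56 / 1.2 = 3.80

3.80%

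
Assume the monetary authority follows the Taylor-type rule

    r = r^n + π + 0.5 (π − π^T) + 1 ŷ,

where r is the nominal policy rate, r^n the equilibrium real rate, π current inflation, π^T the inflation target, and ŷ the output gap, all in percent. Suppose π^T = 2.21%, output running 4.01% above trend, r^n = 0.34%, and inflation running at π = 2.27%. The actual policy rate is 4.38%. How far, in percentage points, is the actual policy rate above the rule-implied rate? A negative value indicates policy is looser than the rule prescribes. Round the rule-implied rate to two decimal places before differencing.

Output 4.01% above potential → ŷ = 4.01.
r = 0.34 + 2.27 + 0.5 × (2.27 − 2.21) + 1 × 4.01
   = 0.34 + 2.27 + 0.03 + 4.01 = 6.65
Deviation = 4.38 − 6.65 = -2.27 pp.

-2.27 pp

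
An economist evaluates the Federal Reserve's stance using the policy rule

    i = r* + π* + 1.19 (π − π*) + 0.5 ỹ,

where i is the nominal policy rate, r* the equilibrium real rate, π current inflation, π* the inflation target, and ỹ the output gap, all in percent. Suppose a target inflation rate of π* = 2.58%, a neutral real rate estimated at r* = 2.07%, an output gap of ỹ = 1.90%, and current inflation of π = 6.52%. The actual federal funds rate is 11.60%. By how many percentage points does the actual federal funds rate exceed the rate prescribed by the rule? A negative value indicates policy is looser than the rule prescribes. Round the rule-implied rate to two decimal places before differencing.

i = 2.07 + 2.58 + 1.19 × (6.52 − 2.58) + 0.5 × 1.90
   = 2.07 + 2.58 + 4.6886 + 0.95 = 10.29
Deviation = 11.60 − 10.29 = 1.31 pp.

1.31 pp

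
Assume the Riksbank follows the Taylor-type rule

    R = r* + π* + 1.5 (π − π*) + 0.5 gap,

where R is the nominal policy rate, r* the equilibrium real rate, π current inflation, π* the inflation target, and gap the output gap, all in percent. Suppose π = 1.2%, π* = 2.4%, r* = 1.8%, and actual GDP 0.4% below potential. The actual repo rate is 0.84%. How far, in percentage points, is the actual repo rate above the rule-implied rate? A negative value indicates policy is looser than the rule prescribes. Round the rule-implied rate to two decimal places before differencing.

Output 0.4% below potential → gap = -0.4.
R = 1.8 + 2.4 + 1.5 × (1.2 − 2.4) + 0.5 × (-0.4)
   = 1.8 + 2.4 − 1.8 − 0.2 = 2.20
Deviation = 0.84 − 2.20 = -1.36 pp.

-1.36 pp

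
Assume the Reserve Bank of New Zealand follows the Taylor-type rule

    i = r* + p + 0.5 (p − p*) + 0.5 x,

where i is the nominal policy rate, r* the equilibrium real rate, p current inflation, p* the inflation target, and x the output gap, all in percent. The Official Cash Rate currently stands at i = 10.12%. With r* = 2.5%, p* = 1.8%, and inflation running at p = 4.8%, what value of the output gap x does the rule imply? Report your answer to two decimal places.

2.64%

0.5 x = 10.12 − 2.5 − 4.8 − 0.5 × (4.8 − 1.8) = 1.32
x = 1.32 / 0.5 = 2.64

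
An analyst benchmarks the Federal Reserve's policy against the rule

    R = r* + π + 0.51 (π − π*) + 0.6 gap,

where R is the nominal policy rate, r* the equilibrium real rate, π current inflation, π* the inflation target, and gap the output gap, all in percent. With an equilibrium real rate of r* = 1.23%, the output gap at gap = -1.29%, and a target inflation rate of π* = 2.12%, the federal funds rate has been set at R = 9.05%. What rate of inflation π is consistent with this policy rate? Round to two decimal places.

6.41%

Collecting π: R = r* + (1 + 0.51) π − 0.51 π* + 0.6 gap
1.51 π = 9.05 − 1.23 + 0.51 × 2.12 − 0.6 × (-1.29) = 9.6752
π = 9.6752 / 1.51 = 6.41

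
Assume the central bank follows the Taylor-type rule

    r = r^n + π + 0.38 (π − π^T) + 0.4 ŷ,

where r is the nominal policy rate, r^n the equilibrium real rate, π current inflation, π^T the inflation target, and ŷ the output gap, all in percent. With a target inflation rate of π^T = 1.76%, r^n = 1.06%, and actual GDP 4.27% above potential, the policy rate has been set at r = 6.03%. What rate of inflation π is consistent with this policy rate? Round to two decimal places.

Output 4.27% above potential → ŷ = 4.27.
Collecting π: r = r^n + (1 + 0.38) π − 0.38 π^T + 0.4 ŷ
1.38 π = 6.03 − 1.06 + 0.38 × 1.76 − 0.4 × 4.27 = 3.9308
π = 3.9308 / 1.38 = 2.85

2.85%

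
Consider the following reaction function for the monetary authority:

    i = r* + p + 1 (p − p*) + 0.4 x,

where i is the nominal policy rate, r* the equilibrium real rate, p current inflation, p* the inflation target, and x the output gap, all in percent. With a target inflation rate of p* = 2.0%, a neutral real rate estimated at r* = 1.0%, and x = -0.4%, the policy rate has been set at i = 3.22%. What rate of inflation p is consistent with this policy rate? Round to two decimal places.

Collecting p: i = r* + (1 + 1) p − 1 p* + 0.4 x
2 p = 3.22 − 1.0 + 1 × 2.0 − 0.4 × (-0.4) = 4.38
p = 4.38 / 2 = 2.19

2.19%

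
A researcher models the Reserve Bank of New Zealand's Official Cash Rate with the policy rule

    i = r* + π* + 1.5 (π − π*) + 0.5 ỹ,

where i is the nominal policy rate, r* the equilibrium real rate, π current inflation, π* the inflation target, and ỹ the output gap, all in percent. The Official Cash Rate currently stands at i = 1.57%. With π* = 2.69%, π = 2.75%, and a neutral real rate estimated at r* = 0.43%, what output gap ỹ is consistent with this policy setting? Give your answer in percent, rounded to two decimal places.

0.5 ỹ = 1.57 − 0.43 − 2.69 − 1.5 × (2.75 − 2.69) = -1.64
ỹ = -1.64 / 0.5 = -3.28

-3.28%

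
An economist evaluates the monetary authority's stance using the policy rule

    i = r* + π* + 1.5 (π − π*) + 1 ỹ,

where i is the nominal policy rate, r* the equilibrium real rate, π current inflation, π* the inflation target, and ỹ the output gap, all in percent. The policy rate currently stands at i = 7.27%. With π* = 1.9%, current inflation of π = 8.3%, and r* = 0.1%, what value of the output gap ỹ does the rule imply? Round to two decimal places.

-4.33%

1 ỹ = 7.27 − 0.1 − 1.9 − 1.5 × (8.3 − 1.9) = -4.33
ỹ = -4.33 / 1 = -4.33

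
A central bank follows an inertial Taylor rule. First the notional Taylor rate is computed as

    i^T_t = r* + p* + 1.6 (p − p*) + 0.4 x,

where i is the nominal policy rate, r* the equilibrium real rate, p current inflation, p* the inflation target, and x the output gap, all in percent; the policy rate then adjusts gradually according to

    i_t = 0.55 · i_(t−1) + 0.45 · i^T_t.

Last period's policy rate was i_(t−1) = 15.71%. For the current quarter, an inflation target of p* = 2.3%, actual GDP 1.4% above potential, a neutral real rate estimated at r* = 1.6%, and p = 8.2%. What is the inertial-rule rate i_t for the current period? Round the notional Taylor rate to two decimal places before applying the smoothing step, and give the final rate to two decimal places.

14.90%

Output 1.4% above potential → x = 1.4.
i^T_t = 1.6 + 2.3 + 1.6 × (8.2 − 2.3) + 0.4 × 1.4
   = 1.6 + 2.3 + 9.44 + 0.56 = 13.90
i_t = 0.55 × 15.71 + 0.45 × 13.90 = 8.6405 + 6.255 = 14.90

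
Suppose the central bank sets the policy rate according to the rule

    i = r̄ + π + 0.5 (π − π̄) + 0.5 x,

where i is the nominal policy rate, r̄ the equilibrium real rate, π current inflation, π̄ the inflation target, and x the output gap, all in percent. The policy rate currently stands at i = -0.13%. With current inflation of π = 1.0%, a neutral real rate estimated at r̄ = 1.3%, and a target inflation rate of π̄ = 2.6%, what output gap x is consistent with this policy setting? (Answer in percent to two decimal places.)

-3.26%

0.5 x = -0.13 − 1.3 − 1.0 − 0.5 × (1.0 − 2.6) = -1.63
x = -1.63 / 0.5 = -3.26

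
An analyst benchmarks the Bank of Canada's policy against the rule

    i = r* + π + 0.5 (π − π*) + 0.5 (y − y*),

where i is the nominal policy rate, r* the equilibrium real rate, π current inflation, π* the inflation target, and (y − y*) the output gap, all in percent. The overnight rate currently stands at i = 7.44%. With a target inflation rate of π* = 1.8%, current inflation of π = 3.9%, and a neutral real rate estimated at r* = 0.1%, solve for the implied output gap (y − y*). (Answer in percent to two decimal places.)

0.5 (y − y*) = 7.44 − 0.1 − 3.9 − 0.5 × (3.9 − 1.8) = 2.39
(y − y*) = 2.39 / 0.5 = 4.78

4.78%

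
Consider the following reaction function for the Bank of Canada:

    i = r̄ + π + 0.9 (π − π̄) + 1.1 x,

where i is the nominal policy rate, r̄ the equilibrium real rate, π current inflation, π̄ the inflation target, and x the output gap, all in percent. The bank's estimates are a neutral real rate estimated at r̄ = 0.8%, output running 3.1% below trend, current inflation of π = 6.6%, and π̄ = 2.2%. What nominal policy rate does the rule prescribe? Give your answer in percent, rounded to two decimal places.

Output 3.1% below potential → x = -3.1.
i = 0.8 + 6.6 + 0.9 × (6.6 − 2.2) + 1.1 × (-3.1)
   = 0.8 + 6.6 + 3.96 − 3.41 = 7.95

7.95%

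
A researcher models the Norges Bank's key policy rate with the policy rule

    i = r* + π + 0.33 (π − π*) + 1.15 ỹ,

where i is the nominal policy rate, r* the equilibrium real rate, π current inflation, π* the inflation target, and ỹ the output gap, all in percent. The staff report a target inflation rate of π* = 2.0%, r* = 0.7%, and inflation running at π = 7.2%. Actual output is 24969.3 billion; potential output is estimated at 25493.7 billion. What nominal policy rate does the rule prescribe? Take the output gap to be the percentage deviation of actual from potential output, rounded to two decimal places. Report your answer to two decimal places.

7.25%

Output gap = 100 × (24969.3 − 25493.7) / 25493.7 = -2.06%.
i = 0.70 + 7.20 + 0.33 × (7.20 − 2.00) + 1.15 × (-2.06)
   = 0.70 + 7.2 + 1.716 − 2.369 = 7.25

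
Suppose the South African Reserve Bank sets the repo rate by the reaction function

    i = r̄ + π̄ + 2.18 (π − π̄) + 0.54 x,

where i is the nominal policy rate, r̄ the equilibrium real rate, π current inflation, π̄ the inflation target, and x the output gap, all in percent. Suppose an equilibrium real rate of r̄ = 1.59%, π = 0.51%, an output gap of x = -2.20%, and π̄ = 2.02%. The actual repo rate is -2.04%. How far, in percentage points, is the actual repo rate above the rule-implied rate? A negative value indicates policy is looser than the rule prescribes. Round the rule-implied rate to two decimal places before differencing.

i = 1.59 + 2.02 + 2.18 × (0.51 − 2.02) + 0.54 × (-2.20)
   = 1.59 + 2.02 − 3.2918 − 1.188 = -0.87
Deviation = -2.04 − (-0.87) = -1.17 pp.

-1.17 pp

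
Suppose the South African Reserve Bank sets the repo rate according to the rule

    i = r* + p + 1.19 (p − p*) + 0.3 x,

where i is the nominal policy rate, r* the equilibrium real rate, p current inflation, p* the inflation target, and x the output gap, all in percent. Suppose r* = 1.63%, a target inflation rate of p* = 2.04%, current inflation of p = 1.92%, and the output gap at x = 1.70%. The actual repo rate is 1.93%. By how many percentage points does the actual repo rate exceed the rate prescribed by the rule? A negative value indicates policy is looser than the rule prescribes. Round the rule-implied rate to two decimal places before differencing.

-1.99 pp

i = 1.63 + 1.92 + 1.19 × (1.92 − 2.04) + 0.3 × 1.70
   = 1.63 + 1.92 − 0.1428 + 0.51 = 3.92
Deviation = 1.93 − 3.92 = -1.99 pp.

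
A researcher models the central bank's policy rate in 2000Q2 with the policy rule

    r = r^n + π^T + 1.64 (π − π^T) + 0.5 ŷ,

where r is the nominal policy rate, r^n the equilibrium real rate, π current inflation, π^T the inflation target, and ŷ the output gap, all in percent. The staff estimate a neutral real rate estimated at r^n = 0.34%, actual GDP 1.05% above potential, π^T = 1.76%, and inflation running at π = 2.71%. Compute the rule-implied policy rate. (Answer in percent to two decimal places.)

4.18%

Output 1.05% above potential → ŷ = 1.05.
r = 0.34 + 1.76 + 1.64 × (2.71 − 1.76) + 0.5 × 1.05
   = 0.34 + 1.76 + 1.558 + 0.525 = 4.18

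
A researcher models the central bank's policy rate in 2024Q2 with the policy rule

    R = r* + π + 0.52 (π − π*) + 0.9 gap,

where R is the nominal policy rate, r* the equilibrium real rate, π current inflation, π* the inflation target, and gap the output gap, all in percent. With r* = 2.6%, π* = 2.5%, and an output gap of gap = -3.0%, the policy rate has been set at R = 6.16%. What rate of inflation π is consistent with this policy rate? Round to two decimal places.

Collecting π: R = r* + (1 + 0.52) π − 0.52 π* + 0.9 gap
1.52 π = 6.16 − 2.6 + 0.52 × 2.5 − 0.9 × (-3.0) = 7.56
π = 7.56 / 1.52 = 4.97

4.97%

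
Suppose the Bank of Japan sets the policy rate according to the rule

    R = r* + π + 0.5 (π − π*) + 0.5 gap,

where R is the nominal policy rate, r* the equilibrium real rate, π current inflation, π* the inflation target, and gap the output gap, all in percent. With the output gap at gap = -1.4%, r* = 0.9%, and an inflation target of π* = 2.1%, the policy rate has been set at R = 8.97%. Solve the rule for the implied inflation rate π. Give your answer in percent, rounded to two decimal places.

6.55%

Collecting π: R = r* + (1 + 0.5) π − 0.5 π* + 0.5 gap
1.5 π = 8.97 − 0.9 + 0.5 × 2.1 − 0.5 × (-1.4) = 9.82
π = 9.82 / 1.5 = 6.55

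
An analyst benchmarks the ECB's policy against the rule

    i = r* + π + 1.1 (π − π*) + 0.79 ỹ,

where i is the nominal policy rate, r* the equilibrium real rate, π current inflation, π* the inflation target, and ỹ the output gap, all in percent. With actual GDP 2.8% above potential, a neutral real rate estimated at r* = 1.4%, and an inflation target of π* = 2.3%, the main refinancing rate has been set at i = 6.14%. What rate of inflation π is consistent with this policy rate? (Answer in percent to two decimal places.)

2.41%

Output 2.8% above potential → ỹ = 2.8.
Collecting π: i = r* + (1 + 1.1) π − 1.1 π* + 0.79 ỹ
2.1 π = 6.14 − 1.4 + 1.1 × 2.3 − 0.79 × 2.8 = 5.058
π = 5.058 / 2.1 = 2.41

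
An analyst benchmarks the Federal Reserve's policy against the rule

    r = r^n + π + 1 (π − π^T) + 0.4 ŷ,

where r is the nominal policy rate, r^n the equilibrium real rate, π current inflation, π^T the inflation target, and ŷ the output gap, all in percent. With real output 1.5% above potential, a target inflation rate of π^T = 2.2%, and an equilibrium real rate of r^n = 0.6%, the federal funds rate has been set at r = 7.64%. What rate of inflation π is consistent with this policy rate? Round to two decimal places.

4.32%

Output 1.5% above potential → ŷ = 1.5.
Collecting π: r = r^n + (1 + 1) π − 1 π^T + 0.4 ŷ
2 π = 7.64 − 0.6 + 1 × 2.2 − 0.4 × 1.5 = 8.64
π = 8.64 / 2 = 4.32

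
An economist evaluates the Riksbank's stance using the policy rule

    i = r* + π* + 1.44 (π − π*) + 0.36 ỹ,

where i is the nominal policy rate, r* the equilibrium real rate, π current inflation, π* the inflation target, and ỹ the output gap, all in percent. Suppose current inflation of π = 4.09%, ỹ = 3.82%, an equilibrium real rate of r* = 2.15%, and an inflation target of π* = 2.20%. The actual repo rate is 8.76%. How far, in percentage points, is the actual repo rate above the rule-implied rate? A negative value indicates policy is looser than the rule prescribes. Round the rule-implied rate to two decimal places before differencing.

0.31 pp

i = 2.15 + 2.20 + 1.44 × (4.09 − 2.20) + 0.36 × 3.82
   = 2.15 + 2.2 + 2.7216 + 1.3752 = 8.45
Deviation = 8.76 − 8.45 = 0.31 pp.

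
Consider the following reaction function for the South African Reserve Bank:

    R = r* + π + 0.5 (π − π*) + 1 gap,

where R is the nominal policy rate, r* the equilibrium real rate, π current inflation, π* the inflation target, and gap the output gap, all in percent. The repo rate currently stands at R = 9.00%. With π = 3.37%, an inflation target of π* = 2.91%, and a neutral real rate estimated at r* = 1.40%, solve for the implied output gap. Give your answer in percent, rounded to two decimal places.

4.00%

1 gap = 9.00 − 1.40 − 3.37 − 0.5 × (3.37 − 2.91) = 4
gap = 4 / 1 = 4.00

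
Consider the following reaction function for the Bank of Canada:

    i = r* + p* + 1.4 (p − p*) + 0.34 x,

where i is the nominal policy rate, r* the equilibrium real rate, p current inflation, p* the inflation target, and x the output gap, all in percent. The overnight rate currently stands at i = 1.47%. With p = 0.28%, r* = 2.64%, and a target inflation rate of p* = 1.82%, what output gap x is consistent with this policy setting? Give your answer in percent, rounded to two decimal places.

-2.45%

0.34 x = 1.47 − 2.64 − 1.82 − 1.4 × (0.28 − 1.82) = -0.834
x = -0.834 / 0.34 = -2.45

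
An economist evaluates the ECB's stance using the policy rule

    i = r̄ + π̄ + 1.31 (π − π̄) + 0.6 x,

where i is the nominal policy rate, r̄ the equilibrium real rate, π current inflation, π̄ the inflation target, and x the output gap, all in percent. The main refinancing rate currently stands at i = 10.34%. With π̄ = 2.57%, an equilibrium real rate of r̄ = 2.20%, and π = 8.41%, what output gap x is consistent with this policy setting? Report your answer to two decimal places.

0.6 x = 10.34 − 2.20 − 2.57 − 1.31 × (8.41 − 2.57) = -2.0804
x = -2.0804 / 0.6 = -3.47

-3.47%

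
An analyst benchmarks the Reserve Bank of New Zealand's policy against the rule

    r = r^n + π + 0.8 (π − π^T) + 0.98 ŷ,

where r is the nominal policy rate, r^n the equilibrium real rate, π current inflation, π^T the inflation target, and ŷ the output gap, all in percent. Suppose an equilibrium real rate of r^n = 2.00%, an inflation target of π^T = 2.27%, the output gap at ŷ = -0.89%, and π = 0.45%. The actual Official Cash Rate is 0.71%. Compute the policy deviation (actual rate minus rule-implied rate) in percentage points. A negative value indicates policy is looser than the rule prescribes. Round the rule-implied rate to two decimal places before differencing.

r = 2.00 + 0.45 + 0.8 × (0.45 − 2.27) + 0.98 × (-0.89)
   = 2.00 + 0.45 − 1.456 − 0.8722 = 0.12
Deviation = 0.71 − 0.12 = 0.59 pp.

0.59 pp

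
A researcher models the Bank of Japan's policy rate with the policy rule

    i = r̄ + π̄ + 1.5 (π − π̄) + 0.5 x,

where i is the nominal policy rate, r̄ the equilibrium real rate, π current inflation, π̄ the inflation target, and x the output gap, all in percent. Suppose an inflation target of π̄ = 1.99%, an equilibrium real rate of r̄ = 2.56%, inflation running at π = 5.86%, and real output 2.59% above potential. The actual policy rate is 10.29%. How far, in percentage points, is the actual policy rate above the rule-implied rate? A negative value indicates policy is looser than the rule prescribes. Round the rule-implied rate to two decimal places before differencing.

-1.36 pp

Output 2.59% above potential → x = 2.59.
i = 2.56 + 1.99 + 1.5 × (5.86 − 1.99) + 0.5 × 2.59
   = 2.56 + 1.99 + 5.805 + 1.295 = 11.65
Deviation = 10.29 − 11.65 = -1.36 pp.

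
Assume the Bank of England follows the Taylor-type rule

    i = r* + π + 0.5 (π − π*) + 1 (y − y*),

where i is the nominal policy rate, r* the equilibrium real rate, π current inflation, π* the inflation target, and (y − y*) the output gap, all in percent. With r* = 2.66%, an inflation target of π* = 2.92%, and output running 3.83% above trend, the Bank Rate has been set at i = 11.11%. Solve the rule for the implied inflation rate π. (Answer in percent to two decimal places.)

4.05%

Output 3.83% above potential → (y − y*) = 3.83.
Collecting π: i = r* + (1 + 0.5) π − 0.5 π* + 1 (y − y*)
1.5 π = 11.11 − 2.66 + 0.5 × 2.92 − 1 × 3.83 = 6.08
π = 6.08 / 1.5 = 4.05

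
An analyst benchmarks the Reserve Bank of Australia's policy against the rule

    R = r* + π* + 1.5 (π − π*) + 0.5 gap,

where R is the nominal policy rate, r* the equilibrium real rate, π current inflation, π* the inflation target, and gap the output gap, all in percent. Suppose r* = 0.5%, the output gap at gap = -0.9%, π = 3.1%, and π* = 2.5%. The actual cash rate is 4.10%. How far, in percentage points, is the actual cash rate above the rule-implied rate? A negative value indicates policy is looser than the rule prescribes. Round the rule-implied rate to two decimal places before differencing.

0.65 pp

R = 0.5 + 2.5 + 1.5 × (3.1 − 2.5) + 0.5 × (-0.9)
   = 0.5 + 2.5 + 0.9 − 0.45 = 3.45
Deviation = 4.10 − 3.45 = 0.65 pp.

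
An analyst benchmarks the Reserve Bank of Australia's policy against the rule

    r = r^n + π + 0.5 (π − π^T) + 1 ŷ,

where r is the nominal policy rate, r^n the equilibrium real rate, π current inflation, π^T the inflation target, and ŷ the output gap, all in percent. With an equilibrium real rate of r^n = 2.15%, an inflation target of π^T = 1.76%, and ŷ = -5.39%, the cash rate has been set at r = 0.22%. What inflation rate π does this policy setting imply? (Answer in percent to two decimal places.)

2.89%

Collecting π: r = r^n + (1 + 0.5) π − 0.5 π^T + 1 ŷ
1.5 π = 0.22 − 2.15 + 0.5 × 1.76 − 1 × (-5.39) = 4.34
π = 4.34 / 1.5 = 2.89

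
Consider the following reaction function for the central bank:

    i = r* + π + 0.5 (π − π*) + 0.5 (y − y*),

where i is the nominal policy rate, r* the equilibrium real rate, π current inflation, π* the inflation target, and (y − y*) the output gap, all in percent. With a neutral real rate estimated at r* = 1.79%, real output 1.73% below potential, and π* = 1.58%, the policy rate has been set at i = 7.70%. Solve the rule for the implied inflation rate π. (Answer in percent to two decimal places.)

Output 1.73% below potential → (y − y*) = -1.73.
Collecting π: i = r* + (1 + 0.5) π − 0.5 π* + 0.5 (y − y*)
1.5 π = 7.70 − 1.79 + 0.5 × 1.58 − 0.5 × (-1.73) = 7.565
π = 7.565 / 1.5 = 5.04

5.04%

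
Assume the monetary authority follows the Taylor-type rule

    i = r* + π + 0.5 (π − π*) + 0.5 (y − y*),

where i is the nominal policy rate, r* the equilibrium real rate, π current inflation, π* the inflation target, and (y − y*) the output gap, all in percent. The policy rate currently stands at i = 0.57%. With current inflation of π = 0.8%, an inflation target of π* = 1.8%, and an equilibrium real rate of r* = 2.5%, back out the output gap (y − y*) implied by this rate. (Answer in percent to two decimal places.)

-4.46%

0.5 (y − y*) = 0.57 − 2.5 − 0.8 − 0.5 × (0.8 − 1.8) = -2.23
(y − y*) = -2.23 / 0.5 = -4.46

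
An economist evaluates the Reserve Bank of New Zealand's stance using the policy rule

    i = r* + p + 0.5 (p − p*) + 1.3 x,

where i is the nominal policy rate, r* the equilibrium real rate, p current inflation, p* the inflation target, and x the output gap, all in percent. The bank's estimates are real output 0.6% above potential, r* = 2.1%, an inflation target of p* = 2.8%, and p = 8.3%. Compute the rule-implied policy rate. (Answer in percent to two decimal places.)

Output 0.6% above potential → x = 0.6.
i = 2.1 + 8.3 + 0.5 × (8.3 − 2.8) + 1.3 × 0.6
   = 2.1 + 8.3 + 2.75 + 0.78 = 13.93

13.93%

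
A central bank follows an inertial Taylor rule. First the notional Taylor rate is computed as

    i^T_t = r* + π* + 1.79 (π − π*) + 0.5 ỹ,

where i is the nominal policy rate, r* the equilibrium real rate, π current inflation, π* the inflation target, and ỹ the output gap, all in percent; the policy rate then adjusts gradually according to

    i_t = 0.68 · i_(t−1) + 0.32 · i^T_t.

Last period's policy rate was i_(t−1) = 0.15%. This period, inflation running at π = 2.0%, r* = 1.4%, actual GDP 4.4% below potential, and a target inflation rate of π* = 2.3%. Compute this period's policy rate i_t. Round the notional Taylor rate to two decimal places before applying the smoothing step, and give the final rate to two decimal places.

0.41%

Output 4.4% below potential → ỹ = -4.4.
i^T_t = 1.4 + 2.3 + 1.79 × (2.0 − 2.3) + 0.5 × (-4.4)
   = 1.4 + 2.3 − 0.537 − 2.2 = 0.96
i_t = 0.68 × 0.15 + 0.32 × 0.96 = 0.102 + 0.3072 = 0.41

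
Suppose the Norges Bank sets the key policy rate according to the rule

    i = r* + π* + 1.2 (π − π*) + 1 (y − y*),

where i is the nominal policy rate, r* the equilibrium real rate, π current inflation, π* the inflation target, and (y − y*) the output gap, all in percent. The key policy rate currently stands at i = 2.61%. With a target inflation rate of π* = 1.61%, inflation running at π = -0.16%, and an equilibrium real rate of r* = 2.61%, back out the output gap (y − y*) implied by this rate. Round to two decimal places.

1 (y − y*) = 2.61 − 2.61 − 1.61 − 1.2 × ((-0.16) − 1.61) = 0.514
(y − y*) = 0.514 / 1 = 0.51

0.51%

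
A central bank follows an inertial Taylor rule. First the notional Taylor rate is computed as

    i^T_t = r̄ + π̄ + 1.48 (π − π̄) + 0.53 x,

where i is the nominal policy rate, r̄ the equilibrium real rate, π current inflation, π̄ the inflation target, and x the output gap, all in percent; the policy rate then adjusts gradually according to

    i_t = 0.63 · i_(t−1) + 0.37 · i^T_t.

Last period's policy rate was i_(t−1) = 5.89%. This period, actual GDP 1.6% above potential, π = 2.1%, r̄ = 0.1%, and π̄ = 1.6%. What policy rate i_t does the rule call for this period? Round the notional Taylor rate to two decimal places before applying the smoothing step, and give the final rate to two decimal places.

4.93%

Output 1.6% above potential → x = 1.6.
i^T_t = 0.1 + 1.6 + 1.48 × (2.1 − 1.6) + 0.53 × 1.6
   = 0.1 + 1.6 + 0.74 + 0.848 = 3.29
i_t = 0.63 × 5.89 + 0.37 × 3.29 = 3.7107 + 1.2173 = 4.93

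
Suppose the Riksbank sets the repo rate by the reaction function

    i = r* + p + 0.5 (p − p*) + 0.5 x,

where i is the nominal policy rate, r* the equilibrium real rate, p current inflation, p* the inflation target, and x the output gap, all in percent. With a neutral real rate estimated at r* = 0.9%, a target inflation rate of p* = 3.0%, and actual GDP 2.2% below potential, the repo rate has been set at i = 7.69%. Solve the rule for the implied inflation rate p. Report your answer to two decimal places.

Output 2.2% below potential → x = -2.2.
Collecting p: i = r* + (1 + 0.5) p − 0.5 p* + 0.5 x
1.5 p = 7.69 − 0.9 + 0.5 × 3.0 − 0.5 × (-2.2) = 9.39
p = 9.39 / 1.5 = 6.26

6.26%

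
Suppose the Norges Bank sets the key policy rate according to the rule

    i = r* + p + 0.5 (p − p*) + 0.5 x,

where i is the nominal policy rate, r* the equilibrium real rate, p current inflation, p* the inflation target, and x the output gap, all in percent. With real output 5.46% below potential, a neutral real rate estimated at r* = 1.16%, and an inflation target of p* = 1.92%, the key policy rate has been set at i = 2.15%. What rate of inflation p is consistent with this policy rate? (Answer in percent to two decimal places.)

3.12%

Output 5.46% below potential → x = -5.46.
Collecting p: i = r* + (1 + 0.5) p − 0.5 p* + 0.5 x
1.5 p = 2.15 − 1.16 + 0.5 × 1.92 − 0.5 × (-5.46) = 4.68
p = 4.68 / 1.5 = 3.12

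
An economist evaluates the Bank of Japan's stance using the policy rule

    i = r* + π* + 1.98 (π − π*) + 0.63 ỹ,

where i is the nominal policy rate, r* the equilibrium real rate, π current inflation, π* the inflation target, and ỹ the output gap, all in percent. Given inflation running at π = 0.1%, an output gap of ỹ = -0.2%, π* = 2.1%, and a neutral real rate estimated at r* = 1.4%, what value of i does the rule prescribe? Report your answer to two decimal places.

i = 1.4 + 2.1 + 1.98 × (0.1 − 2.1) + 0.63 × (-0.2)
   = 1.4 + 2.1 − 3.96 − 0.126 = -0.59

-0.59%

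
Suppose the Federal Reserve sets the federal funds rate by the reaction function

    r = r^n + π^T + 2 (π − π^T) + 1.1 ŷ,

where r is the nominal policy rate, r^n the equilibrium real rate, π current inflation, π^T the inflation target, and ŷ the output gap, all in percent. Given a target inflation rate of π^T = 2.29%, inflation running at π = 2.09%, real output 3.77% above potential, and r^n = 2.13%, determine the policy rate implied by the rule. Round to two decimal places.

Output 3.77% above potential → ŷ = 3.77.
r = 2.13 + 2.29 + 2 × (2.09 − 2.29) + 1.1 × 3.77
   = 2.13 + 2.29 − 0.4 + 4.147 = 8.17

8.17%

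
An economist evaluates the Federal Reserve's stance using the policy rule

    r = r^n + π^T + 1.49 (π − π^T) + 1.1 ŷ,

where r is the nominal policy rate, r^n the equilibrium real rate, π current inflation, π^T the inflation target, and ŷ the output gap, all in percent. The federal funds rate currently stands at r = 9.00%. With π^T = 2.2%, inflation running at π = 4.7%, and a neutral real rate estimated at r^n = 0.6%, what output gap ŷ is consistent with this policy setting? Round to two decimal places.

1.1 ŷ = 9.00 − 0.6 − 2.2 − 1.49 × (4.7 − 2.2) = 2.475
ŷ = 2.475 / 1.1 = 2.25

2.25%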